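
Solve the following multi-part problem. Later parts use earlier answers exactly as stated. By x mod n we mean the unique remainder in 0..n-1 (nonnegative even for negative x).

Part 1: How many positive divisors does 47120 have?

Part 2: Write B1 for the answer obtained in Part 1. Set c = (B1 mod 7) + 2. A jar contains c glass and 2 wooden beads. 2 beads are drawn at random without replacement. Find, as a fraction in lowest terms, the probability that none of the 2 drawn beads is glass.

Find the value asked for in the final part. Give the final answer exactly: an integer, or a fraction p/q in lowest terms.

Part 1: 47120 = 2^4 * 5 * 19 * 31; number of divisors = (4+1) * (1+1) * (1+1) * (1+1) = 40; answer 40
Part 2: B1 = 40; c = 7; total draws C(9,2) = 36; favorable C(2,2) = 1; P = 1/36; answer 1/36

1/36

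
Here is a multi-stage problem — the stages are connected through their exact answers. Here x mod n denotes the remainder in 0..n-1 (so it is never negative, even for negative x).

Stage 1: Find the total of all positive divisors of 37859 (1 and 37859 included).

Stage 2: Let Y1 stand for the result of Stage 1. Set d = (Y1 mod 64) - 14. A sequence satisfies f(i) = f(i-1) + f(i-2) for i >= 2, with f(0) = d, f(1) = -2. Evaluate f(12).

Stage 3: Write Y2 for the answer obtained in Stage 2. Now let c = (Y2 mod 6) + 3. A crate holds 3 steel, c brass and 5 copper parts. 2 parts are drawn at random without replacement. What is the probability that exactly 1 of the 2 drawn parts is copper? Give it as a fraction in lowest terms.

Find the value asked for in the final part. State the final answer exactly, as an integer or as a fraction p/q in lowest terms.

Stage 1: 37859 = 17^2 * 131; sigma = (1 + 17 + 289) * (1 + 131) = 307 * 132 = 40524; answer 40524
Stage 2: Y1 = 40524; d = -2; f(2) = 1*(-2) + 1*(-2) = -4; iterating: f(2)=-4, f(3)=-6, f(4)=-10, f(5)=-16, f(6)=-26, f(7)=-42, f(8)=-68, f(9)=-110, f(10)=-178, f(11)=-288, f(12)=-466; answer -466
Stage 3: Y2 = -466; c = 5; total draws C(13,2) = 78; favorable C(5,1)*C(8,1) = 40; P = 20/39; answer 20/39

20/39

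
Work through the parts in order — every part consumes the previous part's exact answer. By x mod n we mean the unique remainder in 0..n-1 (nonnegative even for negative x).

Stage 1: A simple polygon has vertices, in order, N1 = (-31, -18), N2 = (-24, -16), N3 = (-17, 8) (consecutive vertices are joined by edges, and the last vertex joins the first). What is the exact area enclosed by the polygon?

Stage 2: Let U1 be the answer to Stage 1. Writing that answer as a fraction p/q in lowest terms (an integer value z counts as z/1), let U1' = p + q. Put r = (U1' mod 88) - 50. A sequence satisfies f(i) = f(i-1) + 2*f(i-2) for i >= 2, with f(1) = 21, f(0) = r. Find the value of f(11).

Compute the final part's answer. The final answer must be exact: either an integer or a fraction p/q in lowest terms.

Stage 1: cross terms: (-31*-16 - -24*-18)=64, (-24*8 - -17*-16)=-464, (-17*-18 - -31*8)=554; twice the area = |154| = 154; area = 77; answer 77
Stage 2: U1 = 77; threaded value p + q = 78; r = 28; f(2) = 1*(21) + 2*(28) = 77; iterating: f(2)=77, f(3)=119, f(4)=273, f(5)=511, f(6)=1057, f(7)=2079, f(8)=4193, f(9)=8351, f(10)=16737, f(11)=33439; answer 33439

33439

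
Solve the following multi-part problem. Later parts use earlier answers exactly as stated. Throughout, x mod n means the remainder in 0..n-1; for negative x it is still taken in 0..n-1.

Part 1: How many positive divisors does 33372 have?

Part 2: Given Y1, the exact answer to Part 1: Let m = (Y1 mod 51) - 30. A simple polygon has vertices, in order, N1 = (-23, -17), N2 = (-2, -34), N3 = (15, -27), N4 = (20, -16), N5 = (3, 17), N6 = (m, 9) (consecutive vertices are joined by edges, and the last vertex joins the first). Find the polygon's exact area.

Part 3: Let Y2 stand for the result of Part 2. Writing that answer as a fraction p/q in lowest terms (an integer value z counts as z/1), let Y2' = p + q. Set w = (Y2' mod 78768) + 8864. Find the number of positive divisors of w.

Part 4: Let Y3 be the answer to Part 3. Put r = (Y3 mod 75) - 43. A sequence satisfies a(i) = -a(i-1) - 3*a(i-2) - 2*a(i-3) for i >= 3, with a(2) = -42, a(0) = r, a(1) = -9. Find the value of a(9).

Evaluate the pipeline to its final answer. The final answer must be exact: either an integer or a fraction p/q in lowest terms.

Part 1: 33372 = 2^2 * 3^4 * 103; number of divisors = (2+1) * (4+1) * (1+1) = 30; answer 30
Part 2: Y1 = 30; m = 0; cross terms: (-23*-34 - -2*-17)=748, (-2*-27 - 15*-34)=564, (15*-16 - 20*-27)=300, (20*17 - 3*-16)=388, (3*9 - 0*17)=27, (0*-17 - -23*9)=207; twice the area = |2234| = 2234; area = 1117; answer 1117
Part 3: Y2 = 1117; threaded value p + q = 1118; w = 9982; 9982 = 2 * 7 * 23 * 31; number of divisors = (1+1) * (1+1) * (1+1) * (1+1) = 16; answer 16
Part 4: Y3 = 16; r = -27; a(3) = -1*(-42) - 3*(-9) - 2*(-27) = 123; iterating: a(3)=123, a(4)=21, a(5)=-306, a(6)=-3, a(7)=879, a(8)=-258, a(9)=-2373; answer -2373

-2373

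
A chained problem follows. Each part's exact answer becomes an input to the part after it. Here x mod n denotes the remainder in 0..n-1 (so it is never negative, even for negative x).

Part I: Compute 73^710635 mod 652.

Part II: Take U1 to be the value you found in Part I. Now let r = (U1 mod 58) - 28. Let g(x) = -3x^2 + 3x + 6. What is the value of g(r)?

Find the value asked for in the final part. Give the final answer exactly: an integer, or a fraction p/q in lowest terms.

-810

Part I: squarings mod 652: 73^1=73, 73^2=113, 73^4=381, 73^8=417, 73^16=457, 73^32=209, 73^64=649, 73^128=9, 73^256=81, 73^512=41, 73^1024=377, 73^2048=645, 73^4096=49, 73^8192=445, 73^16384=469, 73^32768=237, 73^65536=97, 73^131072=281, 73^262144=69, 73^524288=197; 73^710635 = 73^1 * 73^2 * 73^8 * 73^32 * 73^64 * 73^128 * 73^256 * 73^512 * 73^1024 * 73^4096 * 73^16384 * 73^32768 * 73^131072 * 73^524288 = 509 (mod 652); answer 509
Part II: U1 = 509; r = 17; -3*(17)^2 + 3*(17)^1 + 6 = (-867) + (51) + (6) = -810; answer -810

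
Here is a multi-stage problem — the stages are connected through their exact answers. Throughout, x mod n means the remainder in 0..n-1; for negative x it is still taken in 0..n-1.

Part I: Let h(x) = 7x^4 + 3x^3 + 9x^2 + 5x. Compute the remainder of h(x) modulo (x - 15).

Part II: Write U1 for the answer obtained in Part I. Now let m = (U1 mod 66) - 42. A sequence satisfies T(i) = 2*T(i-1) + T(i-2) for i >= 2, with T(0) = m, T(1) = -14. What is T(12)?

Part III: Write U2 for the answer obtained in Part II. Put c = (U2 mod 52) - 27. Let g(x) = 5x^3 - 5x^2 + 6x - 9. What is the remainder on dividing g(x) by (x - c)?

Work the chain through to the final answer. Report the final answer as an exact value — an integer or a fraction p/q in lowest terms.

Part I: remainder = value at the root: 7*(15)^4 + 3*(15)^3 + 9*(15)^2 + 5*(15)^1 = (354375) + (10125) + (2025) + (75) = 366600; answer 366600
Part II: U1 = 366600; m = -6; T(2) = 2*(-14) + 1*(-6) = -34; iterating: T(2)=-34, T(3)=-82, T(4)=-198, T(5)=-478, T(6)=-1154, T(7)=-2786, T(8)=-6726, T(9)=-16238, T(10)=-39202, T(11)=-94642, T(12)=-228486; answer -228486
Part III: U2 = -228486; c = -25; remainder = value at the root: 5*(-25)^3 - 5*(-25)^2 + 6*(-25)^1 - 9 = (-78125) + (-3125) + (-150) + (-9) = -81409; answer -81409

-81409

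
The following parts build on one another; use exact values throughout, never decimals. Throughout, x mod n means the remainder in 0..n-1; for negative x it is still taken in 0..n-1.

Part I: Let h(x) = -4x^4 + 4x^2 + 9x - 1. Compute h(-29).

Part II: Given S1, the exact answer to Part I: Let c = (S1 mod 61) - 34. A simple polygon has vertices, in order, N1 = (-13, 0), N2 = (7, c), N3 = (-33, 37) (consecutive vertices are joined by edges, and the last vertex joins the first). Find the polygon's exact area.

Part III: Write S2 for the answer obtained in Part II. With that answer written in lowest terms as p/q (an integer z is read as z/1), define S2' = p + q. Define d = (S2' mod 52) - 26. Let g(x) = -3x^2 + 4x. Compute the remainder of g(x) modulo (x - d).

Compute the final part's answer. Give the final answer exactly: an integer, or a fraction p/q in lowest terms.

-119

Part I: -4*(-29)^4 + 4*(-29)^2 + 9*(-29)^1 - 1 = (-2829124) + (3364) + (-261) + (-1) = -2826022; answer -2826022
Part II: S1 = -2826022; c = 13; cross terms: (-13*13 - 7*0)=-169, (7*37 - -33*13)=688, (-33*0 - -13*37)=481; twice the area = |1000| = 1000; area = 500; answer 500
Part III: S2 = 500; threaded value p + q = 501; d = 7; remainder = value at the root: -3*(7)^2 + 4*(7)^1 = (-147) + (28) = -119; answer -119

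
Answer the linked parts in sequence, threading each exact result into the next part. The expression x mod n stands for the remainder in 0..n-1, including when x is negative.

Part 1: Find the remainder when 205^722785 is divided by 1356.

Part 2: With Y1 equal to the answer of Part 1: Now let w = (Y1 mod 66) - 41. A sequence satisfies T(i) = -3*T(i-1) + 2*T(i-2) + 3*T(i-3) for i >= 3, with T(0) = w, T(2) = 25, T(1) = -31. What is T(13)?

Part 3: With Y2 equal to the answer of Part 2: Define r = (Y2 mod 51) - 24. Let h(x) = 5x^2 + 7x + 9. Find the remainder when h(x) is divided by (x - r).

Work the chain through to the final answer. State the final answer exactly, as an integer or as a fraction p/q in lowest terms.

Part 1: squarings mod 1356: 205^1=205, 205^2=1345, 205^4=121, 205^8=1081, 205^16=1045, 205^32=445, 205^64=49, 205^128=1045, 205^256=445, 205^512=49, 205^1024=1045, 205^2048=445, 205^4096=49, 205^8192=1045, 205^16384=445, 205^32768=49, 205^65536=1045, 205^131072=445, 205^262144=49, 205^524288=1045; 205^722785 = 205^1 * 205^32 * 205^64 * 205^256 * 205^512 * 205^1024 * 205^65536 * 205^131072 * 205^524288 = 613 (mod 1356); answer 613
Part 2: Y1 = 613; w = -22; T(3) = -3*(25) + 2*(-31) + 3*(-22) = -203; iterating: T(3)=-203, T(4)=566, T(5)=-2029, T(6)=6610, T(7)=-22190, T(8)=73703, T(9)=-245659, T(10)=817813, T(11)=-2723648, T(12)=9069593, T(13)=-30202636; answer -30202636
Part 3: Y2 = -30202636; r = -1; remainder = value at the root: 5*(-1)^2 + 7*(-1)^1 + 9 = (5) + (-7) + (9) = 7; answer 7

7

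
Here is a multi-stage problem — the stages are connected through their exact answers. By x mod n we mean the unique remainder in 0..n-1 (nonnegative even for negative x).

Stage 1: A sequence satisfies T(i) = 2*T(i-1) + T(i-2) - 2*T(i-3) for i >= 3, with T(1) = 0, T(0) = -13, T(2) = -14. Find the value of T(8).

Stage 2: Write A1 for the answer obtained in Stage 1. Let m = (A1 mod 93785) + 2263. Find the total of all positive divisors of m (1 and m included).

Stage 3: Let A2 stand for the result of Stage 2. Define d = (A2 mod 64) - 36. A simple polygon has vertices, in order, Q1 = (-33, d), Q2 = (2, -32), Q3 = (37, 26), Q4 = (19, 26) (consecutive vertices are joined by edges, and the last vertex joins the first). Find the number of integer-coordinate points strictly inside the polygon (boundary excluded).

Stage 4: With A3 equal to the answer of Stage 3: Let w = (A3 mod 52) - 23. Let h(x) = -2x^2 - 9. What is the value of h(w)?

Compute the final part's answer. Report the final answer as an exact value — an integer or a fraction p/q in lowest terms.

Stage 1: T(3) = 2*(-14) + 1*(0) - 2*(-13) = -2; iterating: T(3)=-2, T(4)=-18, T(5)=-10, T(6)=-34, T(7)=-42, T(8)=-98; answer -98
Stage 2: A1 = -98; m = 95950; 95950 = 2 * 5^2 * 19 * 101; sigma = (1 + 2) * (1 + 5 + 25) * (1 + 19) * (1 + 101) = 3 * 31 * 20 * 102 = 189720; answer 189720
Stage 3: A2 = 189720; d = -12; cross terms: (-33*-32 - 2*-12)=1080, (2*26 - 37*-32)=1236, (37*26 - 19*26)=468, (19*-12 - -33*26)=630; twice the area = |3414| = 3414; area = 1707; boundary points = 5 + 1 + 18 + 2 = 26; strictly interior points = area - boundary/2 + 1 = 1695; answer 1695
Stage 4: A3 = 1695; w = 8; -2*(8)^2 - 9 = (-128) + (-9) = -137; answer -137

-137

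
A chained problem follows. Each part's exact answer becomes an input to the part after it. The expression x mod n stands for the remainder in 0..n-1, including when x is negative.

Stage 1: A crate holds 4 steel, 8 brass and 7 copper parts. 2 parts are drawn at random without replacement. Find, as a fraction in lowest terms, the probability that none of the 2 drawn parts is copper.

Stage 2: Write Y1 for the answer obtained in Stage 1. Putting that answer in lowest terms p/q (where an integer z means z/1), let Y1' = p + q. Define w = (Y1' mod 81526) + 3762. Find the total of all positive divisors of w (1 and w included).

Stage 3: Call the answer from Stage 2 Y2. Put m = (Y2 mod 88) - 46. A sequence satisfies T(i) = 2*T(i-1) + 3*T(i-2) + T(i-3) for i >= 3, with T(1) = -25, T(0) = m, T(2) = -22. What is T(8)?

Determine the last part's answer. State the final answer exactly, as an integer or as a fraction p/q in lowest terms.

Stage 1: total draws C(19,2) = 171; favorable C(12,2) = 66; P = 22/57; answer 22/57
Stage 2: Y1 = 22/57; threaded value p + q = 79; w = 3841; 3841 = 23 * 167; sigma = (1 + 23) * (1 + 167) = 24 * 168 = 4032; answer 4032
Stage 3: Y2 = 4032; m = 26; T(3) = 2*(-22) + 3*(-25) + 1*(26) = -93; iterating: T(3)=-93, T(4)=-277, T(5)=-855, T(6)=-2634, T(7)=-8110, T(8)=-24977; answer -24977

-24977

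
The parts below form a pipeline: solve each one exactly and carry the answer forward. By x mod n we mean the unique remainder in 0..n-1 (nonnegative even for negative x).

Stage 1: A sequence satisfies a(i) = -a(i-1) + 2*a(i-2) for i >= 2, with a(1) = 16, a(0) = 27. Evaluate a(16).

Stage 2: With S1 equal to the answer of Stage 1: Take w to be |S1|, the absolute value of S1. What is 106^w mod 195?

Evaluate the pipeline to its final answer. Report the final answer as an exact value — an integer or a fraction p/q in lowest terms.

Stage 1: a(2) = -1*(16) + 2*(27) = 38; iterating: a(2)=38, a(3)=-6, a(4)=82, a(5)=-94, a(6)=258, a(7)=-446, a(8)=962, a(9)=-1854, a(10)=3778, a(11)=-7486, a(12)=15042, a(13)=-30014, a(14)=60098, a(15)=-120126, a(16)=240322; answer 240322
Stage 2: S1 = 240322; w = 240322; squarings mod 195: 106^1=106, 106^2=121, 106^4=16, 106^8=61, 106^16=16, 106^32=61, 106^64=16, 106^128=61, 106^256=16, 106^512=61, 106^1024=16, 106^2048=61, 106^4096=16, 106^8192=61, 106^16384=16, 106^32768=61, 106^65536=16, 106^131072=61; 106^240322 = 106^2 * 106^64 * 106^128 * 106^512 * 106^2048 * 106^8192 * 106^32768 * 106^65536 * 106^131072 = 166 (mod 195); answer 166

166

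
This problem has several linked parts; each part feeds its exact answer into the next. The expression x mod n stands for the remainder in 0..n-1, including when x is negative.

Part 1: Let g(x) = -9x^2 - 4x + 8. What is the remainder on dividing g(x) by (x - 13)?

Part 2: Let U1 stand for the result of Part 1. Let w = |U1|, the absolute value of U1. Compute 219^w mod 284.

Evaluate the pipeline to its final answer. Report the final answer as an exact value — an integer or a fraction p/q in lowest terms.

103

Part 1: remainder = value at the root: -9*(13)^2 - 4*(13)^1 + 8 = (-1521) + (-52) + (8) = -1565; answer -1565
Part 2: U1 = -1565; w = 1565; squarings mod 284: 219^1=219, 219^2=249, 219^4=89, 219^8=253, 219^16=109, 219^32=237, 219^64=221, 219^128=277, 219^256=49, 219^512=129, 219^1024=169; 219^1565 = 219^1 * 219^4 * 219^8 * 219^16 * 219^512 * 219^1024 = 103 (mod 284); answer 103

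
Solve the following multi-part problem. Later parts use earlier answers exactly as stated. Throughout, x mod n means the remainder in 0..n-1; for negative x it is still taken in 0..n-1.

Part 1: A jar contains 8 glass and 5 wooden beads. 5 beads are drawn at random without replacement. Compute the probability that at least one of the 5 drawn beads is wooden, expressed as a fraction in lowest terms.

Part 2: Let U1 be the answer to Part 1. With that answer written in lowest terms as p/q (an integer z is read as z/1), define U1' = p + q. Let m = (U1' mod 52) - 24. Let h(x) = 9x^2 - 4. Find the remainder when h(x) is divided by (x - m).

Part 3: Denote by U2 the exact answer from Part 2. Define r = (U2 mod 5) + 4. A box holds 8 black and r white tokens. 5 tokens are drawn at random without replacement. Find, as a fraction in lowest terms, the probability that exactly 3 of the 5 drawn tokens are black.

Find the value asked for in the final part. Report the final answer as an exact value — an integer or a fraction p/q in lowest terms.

60/143

Part 1: total draws C(13,5) = 1287; complement C(8,5) = 56; favorable 1287 - 56 = 1231; P = 1231/1287; answer 1231/1287
Part 2: U1 = 1231/1287; threaded value p + q = 2518; m = -2; remainder = value at the root: 9*(-2)^2 - 4 = (36) + (-4) = 32; answer 32
Part 3: U2 = 32; r = 6; total draws C(14,5) = 2002; favorable C(8,3)*C(6,2) = 840; P = 60/143; answer 60/143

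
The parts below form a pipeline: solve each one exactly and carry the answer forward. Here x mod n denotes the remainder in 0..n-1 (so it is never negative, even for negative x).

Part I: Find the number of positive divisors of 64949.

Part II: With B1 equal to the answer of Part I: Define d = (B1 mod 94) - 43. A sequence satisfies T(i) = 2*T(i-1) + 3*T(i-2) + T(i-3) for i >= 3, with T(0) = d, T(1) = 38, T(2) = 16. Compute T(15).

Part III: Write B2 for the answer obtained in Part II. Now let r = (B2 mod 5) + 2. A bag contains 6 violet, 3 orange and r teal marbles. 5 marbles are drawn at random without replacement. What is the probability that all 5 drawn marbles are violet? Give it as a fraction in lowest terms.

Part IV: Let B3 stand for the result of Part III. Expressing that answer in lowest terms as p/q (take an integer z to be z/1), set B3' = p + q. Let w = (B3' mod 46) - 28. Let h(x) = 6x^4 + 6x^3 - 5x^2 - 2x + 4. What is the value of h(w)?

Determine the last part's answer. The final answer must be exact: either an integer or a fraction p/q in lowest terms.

79281

Part I: 64949 = 107 * 607; number of divisors = (1+1) * (1+1) = 4; answer 4
Part II: B1 = 4; d = -39; T(3) = 2*(16) + 3*(38) + 1*(-39) = 107; iterating: T(3)=107, T(4)=300, T(5)=937, T(6)=2881, T(7)=8873, T(8)=27326, T(9)=84152, T(10)=259155, T(11)=798092, T(12)=2457801, T(13)=7569033, T(14)=23309561, T(15)=71784022; answer 71784022
Part III: B2 = 71784022; r = 4; total draws C(13,5) = 1287; favorable C(6,5) = 6; P = 2/429; answer 2/429
Part IV: B3 = 2/429; threaded value p + q = 431; w = -11; 6*(-11)^4 + 6*(-11)^3 - 5*(-11)^2 - 2*(-11)^1 + 4 = (87846) + (-7986) + (-605) + (22) + (4) = 79281; answer 79281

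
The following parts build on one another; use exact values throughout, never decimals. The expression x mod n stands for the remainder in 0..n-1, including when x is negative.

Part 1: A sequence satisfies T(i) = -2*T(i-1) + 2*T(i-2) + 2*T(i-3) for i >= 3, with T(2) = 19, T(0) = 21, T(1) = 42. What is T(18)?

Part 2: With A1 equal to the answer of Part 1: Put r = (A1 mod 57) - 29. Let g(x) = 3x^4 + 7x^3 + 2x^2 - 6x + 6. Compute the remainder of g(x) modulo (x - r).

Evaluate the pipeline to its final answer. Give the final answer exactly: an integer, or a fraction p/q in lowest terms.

Part 1: T(3) = -2*(19) + 2*(42) + 2*(21) = 88; iterating: T(3)=88, T(4)=-54, T(5)=322, T(6)=-576, T(7)=1688, T(8)=-3884, T(9)=9992, T(10)=-24376, T(11)=60968, T(12)=-150704, T(13)=374592, T(14)=-928656, T(15)=2305088, T(16)=-5718304, T(17)=14189472, T(18)=-35205376; answer -35205376
Part 2: A1 = -35205376; r = 18; remainder = value at the root: 3*(18)^4 + 7*(18)^3 + 2*(18)^2 - 6*(18)^1 + 6 = (314928) + (40824) + (648) + (-108) + (6) = 356298; answer 356298

356298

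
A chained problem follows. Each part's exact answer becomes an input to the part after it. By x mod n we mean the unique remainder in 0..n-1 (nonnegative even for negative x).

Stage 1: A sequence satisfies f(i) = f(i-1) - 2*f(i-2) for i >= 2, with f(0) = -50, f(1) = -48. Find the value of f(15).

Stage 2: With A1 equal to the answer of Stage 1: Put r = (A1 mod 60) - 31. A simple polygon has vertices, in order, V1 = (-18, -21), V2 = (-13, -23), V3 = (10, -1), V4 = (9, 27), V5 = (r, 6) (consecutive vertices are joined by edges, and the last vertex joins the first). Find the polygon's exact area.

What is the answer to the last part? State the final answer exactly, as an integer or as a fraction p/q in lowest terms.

Stage 1: f(2) = 1*(-48) - 2*(-50) = 52; iterating: f(2)=52, f(3)=148, f(4)=44, f(5)=-252, f(6)=-340, f(7)=164, f(8)=844, f(9)=516, f(10)=-1172, f(11)=-2204, f(12)=140, f(13)=4548, f(14)=4268, f(15)=-4828; answer -4828
Stage 2: A1 = -4828; r = 1; cross terms: (-18*-23 - -13*-21)=141, (-13*-1 - 10*-23)=243, (10*27 - 9*-1)=279, (9*6 - 1*27)=27, (1*-21 - -18*6)=87; twice the area = |777| = 777; area = 777/2; answer 777/2

777/2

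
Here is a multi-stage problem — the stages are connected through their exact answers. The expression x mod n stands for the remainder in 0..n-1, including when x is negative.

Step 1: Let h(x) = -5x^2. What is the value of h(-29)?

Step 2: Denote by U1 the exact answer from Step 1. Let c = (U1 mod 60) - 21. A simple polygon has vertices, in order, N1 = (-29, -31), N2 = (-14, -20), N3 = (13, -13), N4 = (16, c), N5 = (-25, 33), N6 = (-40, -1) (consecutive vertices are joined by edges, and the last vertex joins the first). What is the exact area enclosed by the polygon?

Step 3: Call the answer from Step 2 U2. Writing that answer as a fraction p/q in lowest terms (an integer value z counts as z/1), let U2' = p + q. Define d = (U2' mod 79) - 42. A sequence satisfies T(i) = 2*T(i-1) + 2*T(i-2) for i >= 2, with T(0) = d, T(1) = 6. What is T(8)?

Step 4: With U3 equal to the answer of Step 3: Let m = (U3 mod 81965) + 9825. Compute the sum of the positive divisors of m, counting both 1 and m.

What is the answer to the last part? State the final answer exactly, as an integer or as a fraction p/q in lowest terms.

28194

Step 1: -5*(-29)^2 = (-4205) = -4205; answer -4205
Step 2: U1 = -4205; c = 34; cross terms: (-29*-20 - -14*-31)=146, (-14*-13 - 13*-20)=442, (13*34 - 16*-13)=650, (16*33 - -25*34)=1378, (-25*-1 - -40*33)=1345, (-40*-31 - -29*-1)=1211; twice the area = |5172| = 5172; area = 2586; answer 2586
Step 3: U2 = 2586; threaded value p + q = 2587; d = 17; T(2) = 2*(6) + 2*(17) = 46; iterating: T(2)=46, T(3)=104, T(4)=300, T(5)=808, T(6)=2216, T(7)=6048, T(8)=16528; answer 16528
Step 4: U3 = 16528; m = 26353; 26353 = 19^2 * 73; sigma = (1 + 19 + 361) * (1 + 73) = 381 * 74 = 28194; answer 28194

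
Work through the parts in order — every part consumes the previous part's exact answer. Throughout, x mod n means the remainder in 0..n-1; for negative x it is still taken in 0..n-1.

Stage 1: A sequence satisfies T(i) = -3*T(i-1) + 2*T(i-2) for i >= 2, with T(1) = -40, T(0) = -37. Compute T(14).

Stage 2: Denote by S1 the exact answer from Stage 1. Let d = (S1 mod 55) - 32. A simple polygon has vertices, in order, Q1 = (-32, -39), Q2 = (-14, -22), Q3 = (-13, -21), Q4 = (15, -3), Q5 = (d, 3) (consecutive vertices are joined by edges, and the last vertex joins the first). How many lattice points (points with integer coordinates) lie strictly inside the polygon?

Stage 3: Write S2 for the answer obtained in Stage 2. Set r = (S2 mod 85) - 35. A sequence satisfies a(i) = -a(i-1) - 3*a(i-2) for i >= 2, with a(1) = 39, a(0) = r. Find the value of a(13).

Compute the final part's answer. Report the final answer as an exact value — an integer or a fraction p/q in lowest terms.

Stage 1: T(2) = -3*(-40) + 2*(-37) = 46; iterating: T(2)=46, T(3)=-218, T(4)=746, T(5)=-2674, T(6)=9514, T(7)=-33890, T(8)=120698, T(9)=-429874, T(10)=1531018, T(11)=-5452802, T(12)=19420442, T(13)=-69166930, T(14)=246341674; answer 246341674
Stage 2: S1 = 246341674; d = -3; cross terms: (-32*-22 - -14*-39)=158, (-14*-21 - -13*-22)=8, (-13*-3 - 15*-21)=354, (15*3 - -3*-3)=36, (-3*-39 - -32*3)=213; twice the area = |769| = 769; area = 769/2; boundary points = 1 + 1 + 2 + 6 + 1 = 11; strictly interior points = area - boundary/2 + 1 = 380; answer 380
Stage 3: S2 = 380; r = 5; a(2) = -1*(39) - 3*(5) = -54; iterating: a(2)=-54, a(3)=-63, a(4)=225, a(5)=-36, a(6)=-639, a(7)=747, a(8)=1170, a(9)=-3411, a(10)=-99, a(11)=10332, a(12)=-10035, a(13)=-20961; answer -20961

-20961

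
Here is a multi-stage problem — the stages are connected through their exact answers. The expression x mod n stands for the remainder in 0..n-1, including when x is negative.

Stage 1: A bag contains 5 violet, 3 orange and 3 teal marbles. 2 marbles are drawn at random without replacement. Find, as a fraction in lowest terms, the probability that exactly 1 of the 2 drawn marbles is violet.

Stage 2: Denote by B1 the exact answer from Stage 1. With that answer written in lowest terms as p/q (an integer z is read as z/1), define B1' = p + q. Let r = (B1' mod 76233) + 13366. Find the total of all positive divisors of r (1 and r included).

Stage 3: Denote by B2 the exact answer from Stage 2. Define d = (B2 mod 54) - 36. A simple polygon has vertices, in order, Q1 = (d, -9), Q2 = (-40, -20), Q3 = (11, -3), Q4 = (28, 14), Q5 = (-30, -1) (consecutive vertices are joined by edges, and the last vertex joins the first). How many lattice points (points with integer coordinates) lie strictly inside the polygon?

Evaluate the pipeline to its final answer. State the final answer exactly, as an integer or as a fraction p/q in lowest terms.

650

Stage 1: total draws C(11,2) = 55; favorable C(5,1)*C(6,1) = 30; P = 6/11; answer 6/11
Stage 2: B1 = 6/11; threaded value p + q = 17; r = 13383; 13383 = 3^2 * 1487; sigma = (1 + 3 + 9) * (1 + 1487) = 13 * 1488 = 19344; answer 19344
Stage 3: B2 = 19344; d = -24; cross terms: (-24*-20 - -40*-9)=120, (-40*-3 - 11*-20)=340, (11*14 - 28*-3)=238, (28*-1 - -30*14)=392, (-30*-9 - -24*-1)=246; twice the area = |1336| = 1336; area = 668; boundary points = 1 + 17 + 17 + 1 + 2 = 38; strictly interior points = area - boundary/2 + 1 = 650; answer 650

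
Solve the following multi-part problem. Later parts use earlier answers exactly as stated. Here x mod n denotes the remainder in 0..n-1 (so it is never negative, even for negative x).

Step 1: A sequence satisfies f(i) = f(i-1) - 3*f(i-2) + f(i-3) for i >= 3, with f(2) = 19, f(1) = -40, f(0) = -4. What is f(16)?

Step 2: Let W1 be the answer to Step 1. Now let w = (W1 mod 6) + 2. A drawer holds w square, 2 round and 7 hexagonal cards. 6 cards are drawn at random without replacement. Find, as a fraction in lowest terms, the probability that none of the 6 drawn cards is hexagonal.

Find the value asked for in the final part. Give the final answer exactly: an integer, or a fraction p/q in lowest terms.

Step 1: f(3) = 1*(19) - 3*(-40) + 1*(-4) = 135; iterating: f(3)=135, f(4)=38, f(5)=-348, f(6)=-327, f(7)=755, f(8)=1388, f(9)=-1204, f(10)=-4613, f(11)=387, f(12)=13022, f(13)=7248, f(14)=-31431, f(15)=-40153, f(16)=61388; answer 61388
Step 2: W1 = 61388; w = 4; total draws C(13,6) = 1716; favorable C(6,6) = 1; P = 1/1716; answer 1/1716

1/1716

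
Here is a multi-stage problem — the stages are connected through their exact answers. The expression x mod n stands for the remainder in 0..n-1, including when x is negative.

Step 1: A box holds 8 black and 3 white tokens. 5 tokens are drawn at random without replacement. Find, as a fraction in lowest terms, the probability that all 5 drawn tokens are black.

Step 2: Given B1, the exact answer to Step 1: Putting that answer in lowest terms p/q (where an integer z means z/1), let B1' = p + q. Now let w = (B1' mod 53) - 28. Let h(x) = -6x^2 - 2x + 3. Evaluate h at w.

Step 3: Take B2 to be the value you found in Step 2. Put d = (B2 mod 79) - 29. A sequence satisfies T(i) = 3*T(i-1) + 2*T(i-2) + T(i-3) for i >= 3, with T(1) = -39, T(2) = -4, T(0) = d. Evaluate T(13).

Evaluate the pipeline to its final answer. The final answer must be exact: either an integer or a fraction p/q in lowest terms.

-26512317

Step 1: total draws C(11,5) = 462; favorable C(8,5) = 56; P = 4/33; answer 4/33
Step 2: B1 = 4/33; threaded value p + q = 37; w = 9; -6*(9)^2 - 2*(9)^1 + 3 = (-486) + (-18) + (3) = -501; answer -501
Step 3: B2 = -501; d = 23; T(3) = 3*(-4) + 2*(-39) + 1*(23) = -67; iterating: T(3)=-67, T(4)=-248, T(5)=-882, T(6)=-3209, T(7)=-11639, T(8)=-42217, T(9)=-153138, T(10)=-555487, T(11)=-2014954, T(12)=-7308974, T(13)=-26512317; answer -26512317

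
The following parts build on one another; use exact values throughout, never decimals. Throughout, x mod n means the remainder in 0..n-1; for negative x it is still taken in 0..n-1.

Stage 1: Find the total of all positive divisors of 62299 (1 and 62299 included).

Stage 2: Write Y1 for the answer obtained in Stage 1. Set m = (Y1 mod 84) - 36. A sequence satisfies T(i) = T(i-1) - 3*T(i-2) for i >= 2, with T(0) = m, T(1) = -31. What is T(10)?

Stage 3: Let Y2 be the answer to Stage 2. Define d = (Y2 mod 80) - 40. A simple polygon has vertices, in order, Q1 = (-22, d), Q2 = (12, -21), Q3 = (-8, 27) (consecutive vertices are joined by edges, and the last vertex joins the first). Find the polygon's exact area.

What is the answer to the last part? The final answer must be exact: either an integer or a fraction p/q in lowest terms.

616

Stage 1: 62299 is prime, so its only divisors are 1 and 62299; sigma = 1 + 62299 = 62300; answer 62300
Stage 2: Y1 = 62300; m = 20; T(2) = 1*(-31) - 3*(20) = -91; iterating: T(2)=-91, T(3)=2, T(4)=275, T(5)=269, T(6)=-556, T(7)=-1363, T(8)=305, T(9)=4394, T(10)=3479; answer 3479
Stage 3: Y2 = 3479; d = -1; cross terms: (-22*-21 - 12*-1)=474, (12*27 - -8*-21)=156, (-8*-1 - -22*27)=602; twice the area = |1232| = 1232; area = 616; answer 616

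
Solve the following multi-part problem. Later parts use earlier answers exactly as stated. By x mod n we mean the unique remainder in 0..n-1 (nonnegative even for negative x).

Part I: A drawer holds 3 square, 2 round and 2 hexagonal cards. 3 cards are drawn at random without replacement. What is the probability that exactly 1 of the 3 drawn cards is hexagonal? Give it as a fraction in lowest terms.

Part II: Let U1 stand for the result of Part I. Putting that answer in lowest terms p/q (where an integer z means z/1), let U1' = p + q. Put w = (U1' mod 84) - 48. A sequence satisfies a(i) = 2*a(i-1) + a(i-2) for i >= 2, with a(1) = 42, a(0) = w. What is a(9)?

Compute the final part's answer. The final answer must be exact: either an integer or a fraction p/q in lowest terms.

26274

Part I: total draws C(7,3) = 35; favorable C(2,1)*C(5,2) = 20; P = 4/7; answer 4/7
Part II: U1 = 4/7; threaded value p + q = 11; w = -37; a(2) = 2*(42) + 1*(-37) = 47; iterating: a(2)=47, a(3)=136, a(4)=319, a(5)=774, a(6)=1867, a(7)=4508, a(8)=10883, a(9)=26274; answer 26274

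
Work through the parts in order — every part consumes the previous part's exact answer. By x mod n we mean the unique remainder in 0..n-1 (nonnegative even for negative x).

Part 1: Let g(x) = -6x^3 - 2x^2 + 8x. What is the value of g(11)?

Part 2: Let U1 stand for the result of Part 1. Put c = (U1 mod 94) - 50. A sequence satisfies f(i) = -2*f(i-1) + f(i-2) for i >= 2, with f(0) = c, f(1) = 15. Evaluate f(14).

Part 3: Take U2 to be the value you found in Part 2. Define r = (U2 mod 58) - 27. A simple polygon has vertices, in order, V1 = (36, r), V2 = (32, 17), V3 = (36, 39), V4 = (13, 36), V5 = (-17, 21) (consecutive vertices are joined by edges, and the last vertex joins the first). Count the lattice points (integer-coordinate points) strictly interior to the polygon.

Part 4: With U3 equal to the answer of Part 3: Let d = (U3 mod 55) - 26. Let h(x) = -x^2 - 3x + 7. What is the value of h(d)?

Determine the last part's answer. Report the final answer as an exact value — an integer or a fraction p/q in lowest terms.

-803

Part 1: -6*(11)^3 - 2*(11)^2 + 8*(11)^1 = (-7986) + (-242) + (88) = -8140; answer -8140
Part 2: U1 = -8140; c = -12; f(2) = -2*(15) + 1*(-12) = -42; iterating: f(2)=-42, f(3)=99, f(4)=-240, f(5)=579, f(6)=-1398, f(7)=3375, f(8)=-8148, f(9)=19671, f(10)=-47490, f(11)=114651, f(12)=-276792, f(13)=668235, f(14)=-1613262; answer -1613262
Part 3: U2 = -1613262; r = -19; cross terms: (36*17 - 32*-19)=1220, (32*39 - 36*17)=636, (36*36 - 13*39)=789, (13*21 - -17*36)=885, (-17*-19 - 36*21)=-433; twice the area = |3097| = 3097; area = 3097/2; boundary points = 4 + 2 + 1 + 15 + 1 = 23; strictly interior points = area - boundary/2 + 1 = 1538; answer 1538
Part 4: U3 = 1538; d = 27; -1*(27)^2 - 3*(27)^1 + 7 = (-729) + (-81) + (7) = -803; answer -803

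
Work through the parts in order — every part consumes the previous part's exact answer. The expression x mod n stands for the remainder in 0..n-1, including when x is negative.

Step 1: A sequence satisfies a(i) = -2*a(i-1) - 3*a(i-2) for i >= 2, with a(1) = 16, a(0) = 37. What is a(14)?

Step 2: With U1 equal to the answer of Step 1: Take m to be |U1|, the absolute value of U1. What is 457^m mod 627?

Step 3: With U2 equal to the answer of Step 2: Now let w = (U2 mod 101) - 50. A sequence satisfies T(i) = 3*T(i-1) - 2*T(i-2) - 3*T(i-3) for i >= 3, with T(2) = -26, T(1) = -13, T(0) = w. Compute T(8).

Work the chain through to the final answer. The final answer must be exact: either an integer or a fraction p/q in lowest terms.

1693

Step 1: a(2) = -2*(16) - 3*(37) = -143; iterating: a(2)=-143, a(3)=238, a(4)=-47, a(5)=-620, a(6)=1381, a(7)=-902, a(8)=-2339, a(9)=7384, a(10)=-7751, a(11)=-6650, a(12)=36553, a(13)=-53156, a(14)=-3347; answer -3347
Step 2: U1 = -3347; m = 3347; squarings mod 627: 457^1=457, 457^2=58, 457^4=229, 457^8=400, 457^16=115, 457^32=58, 457^64=229, 457^128=400, 457^256=115, 457^512=58, 457^1024=229, 457^2048=400; 457^3347 = 457^1 * 457^2 * 457^16 * 457^256 * 457^1024 * 457^2048 = 514 (mod 627); answer 514
Step 3: U2 = 514; w = -41; T(3) = 3*(-26) - 2*(-13) - 3*(-41) = 71; iterating: T(3)=71, T(4)=304, T(5)=848, T(6)=1723, T(7)=2561, T(8)=1693; answer 1693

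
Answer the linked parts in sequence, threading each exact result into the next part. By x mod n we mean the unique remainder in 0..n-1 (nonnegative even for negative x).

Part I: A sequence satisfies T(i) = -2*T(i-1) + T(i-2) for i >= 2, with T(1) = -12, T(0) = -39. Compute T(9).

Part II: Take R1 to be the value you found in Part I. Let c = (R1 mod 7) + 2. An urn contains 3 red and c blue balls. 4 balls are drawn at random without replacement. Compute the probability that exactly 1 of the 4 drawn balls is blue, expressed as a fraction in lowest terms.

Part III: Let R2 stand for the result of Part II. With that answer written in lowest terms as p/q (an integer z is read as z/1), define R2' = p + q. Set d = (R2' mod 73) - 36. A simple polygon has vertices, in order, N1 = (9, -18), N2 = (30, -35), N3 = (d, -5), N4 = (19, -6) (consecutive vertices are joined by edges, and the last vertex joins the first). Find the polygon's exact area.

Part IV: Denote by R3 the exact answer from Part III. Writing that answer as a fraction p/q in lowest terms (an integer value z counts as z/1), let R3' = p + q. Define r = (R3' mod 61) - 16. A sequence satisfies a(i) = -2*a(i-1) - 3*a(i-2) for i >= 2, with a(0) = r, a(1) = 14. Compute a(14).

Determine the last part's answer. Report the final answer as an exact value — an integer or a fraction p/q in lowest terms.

Part I: T(2) = -2*(-12) + 1*(-39) = -15; iterating: T(2)=-15, T(3)=18, T(4)=-51, T(5)=120, T(6)=-291, T(7)=702, T(8)=-1695, T(9)=4092; answer 4092
Part II: R1 = 4092; c = 6; total draws C(9,4) = 126; favorable C(6,1)*C(3,3) = 6; P = 1/21; answer 1/21
Part III: R2 = 1/21; threaded value p + q = 22; d = -14; cross terms: (9*-35 - 30*-18)=225, (30*-5 - -14*-35)=-640, (-14*-6 - 19*-5)=179, (19*-18 - 9*-6)=-288; twice the area = |-524| = 524; area = 262; answer 262
Part IV: R3 = 262; threaded value p + q = 263; r = 3; a(2) = -2*(14) - 3*(3) = -37; iterating: a(2)=-37, a(3)=32, a(4)=47, a(5)=-190, a(6)=239, a(7)=92, a(8)=-901, a(9)=1526, a(10)=-349, a(11)=-3880, a(12)=8807, a(13)=-5974, a(14)=-14473; answer -14473

-14473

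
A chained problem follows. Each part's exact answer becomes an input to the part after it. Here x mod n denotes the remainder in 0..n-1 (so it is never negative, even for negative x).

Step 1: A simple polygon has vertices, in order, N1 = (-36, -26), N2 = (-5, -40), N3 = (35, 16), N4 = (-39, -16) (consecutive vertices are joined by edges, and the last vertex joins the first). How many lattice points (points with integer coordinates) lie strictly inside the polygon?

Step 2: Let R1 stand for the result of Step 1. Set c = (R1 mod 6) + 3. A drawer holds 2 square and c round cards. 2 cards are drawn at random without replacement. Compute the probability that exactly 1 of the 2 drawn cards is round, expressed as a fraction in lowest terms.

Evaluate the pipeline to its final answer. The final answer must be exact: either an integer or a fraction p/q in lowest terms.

8/15

Step 1: cross terms: (-36*-40 - -5*-26)=1310, (-5*16 - 35*-40)=1320, (35*-16 - -39*16)=64, (-39*-26 - -36*-16)=438; twice the area = |3132| = 3132; area = 1566; boundary points = 1 + 8 + 2 + 1 = 12; strictly interior points = area - boundary/2 + 1 = 1561; answer 1561
Step 2: R1 = 1561; c = 4; total draws C(6,2) = 15; favorable C(4,1)*C(2,1) = 8; P = 8/15; answer 8/15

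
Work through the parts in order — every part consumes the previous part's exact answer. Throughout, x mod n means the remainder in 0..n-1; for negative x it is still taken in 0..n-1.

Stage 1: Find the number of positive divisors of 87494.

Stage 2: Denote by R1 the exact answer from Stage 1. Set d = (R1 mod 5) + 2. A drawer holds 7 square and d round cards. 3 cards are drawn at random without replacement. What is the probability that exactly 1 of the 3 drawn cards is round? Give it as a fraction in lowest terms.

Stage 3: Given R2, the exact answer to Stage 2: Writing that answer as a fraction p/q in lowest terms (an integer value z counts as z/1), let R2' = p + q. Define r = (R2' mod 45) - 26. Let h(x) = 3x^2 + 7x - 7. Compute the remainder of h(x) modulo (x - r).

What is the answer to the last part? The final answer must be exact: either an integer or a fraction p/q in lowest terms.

Stage 1: 87494 = 2 * 11 * 41 * 97; number of divisors = (1+1) * (1+1) * (1+1) * (1+1) = 16; answer 16
Stage 2: R1 = 16; d = 3; total draws C(10,3) = 120; favorable C(3,1)*C(7,2) = 63; P = 21/40; answer 21/40
Stage 3: R2 = 21/40; threaded value p + q = 61; r = -10; remainder = value at the root: 3*(-10)^2 + 7*(-10)^1 - 7 = (300) + (-70) + (-7) = 223; answer 223

223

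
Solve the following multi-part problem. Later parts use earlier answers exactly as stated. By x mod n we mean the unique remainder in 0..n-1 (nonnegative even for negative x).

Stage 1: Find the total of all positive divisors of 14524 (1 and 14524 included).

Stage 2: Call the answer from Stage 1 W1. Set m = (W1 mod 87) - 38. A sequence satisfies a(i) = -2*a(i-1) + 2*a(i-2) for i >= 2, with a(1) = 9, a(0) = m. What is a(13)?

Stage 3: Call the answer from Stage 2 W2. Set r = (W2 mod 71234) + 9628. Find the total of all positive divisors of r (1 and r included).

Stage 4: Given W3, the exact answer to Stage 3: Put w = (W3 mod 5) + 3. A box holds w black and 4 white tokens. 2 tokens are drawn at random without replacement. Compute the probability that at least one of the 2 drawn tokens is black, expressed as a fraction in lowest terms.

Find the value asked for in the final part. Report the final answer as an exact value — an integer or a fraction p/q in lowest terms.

Stage 1: 14524 = 2^2 * 3631; sigma = (1 + 2 + 4) * (1 + 3631) = 7 * 3632 = 25424; answer 25424
Stage 2: W1 = 25424; m = -18; a(2) = -2*(9) + 2*(-18) = -54; iterating: a(2)=-54, a(3)=126, a(4)=-360, a(5)=972, a(6)=-2664, a(7)=7272, a(8)=-19872, a(9)=54288, a(10)=-148320, a(11)=405216, a(12)=-1107072, a(13)=3024576; answer 3024576
Stage 3: W2 = 3024576; r = 42376; 42376 = 2^3 * 5297; sigma = (1 + 2 + 4 + 8) * (1 + 5297) = 15 * 5298 = 79470; answer 79470
Stage 4: W3 = 79470; w = 3; total draws C(7,2) = 21; complement C(4,2) = 6; favorable 21 - 6 = 15; P = 5/7; answer 5/7

5/7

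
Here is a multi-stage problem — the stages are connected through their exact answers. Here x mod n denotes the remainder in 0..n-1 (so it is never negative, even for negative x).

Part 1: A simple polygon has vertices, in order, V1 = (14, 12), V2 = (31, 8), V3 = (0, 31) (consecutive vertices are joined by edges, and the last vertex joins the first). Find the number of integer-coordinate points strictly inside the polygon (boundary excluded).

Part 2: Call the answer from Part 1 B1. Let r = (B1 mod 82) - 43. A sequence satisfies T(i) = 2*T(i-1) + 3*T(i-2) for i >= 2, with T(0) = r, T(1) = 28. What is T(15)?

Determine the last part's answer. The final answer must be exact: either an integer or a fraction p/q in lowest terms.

129140164

Part 1: cross terms: (14*8 - 31*12)=-260, (31*31 - 0*8)=961, (0*12 - 14*31)=-434; twice the area = |267| = 267; area = 267/2; boundary points = 1 + 1 + 1 = 3; strictly interior points = area - boundary/2 + 1 = 133; answer 133
Part 2: B1 = 133; r = 8; T(2) = 2*(28) + 3*(8) = 80; iterating: T(2)=80, T(3)=244, T(4)=728, T(5)=2188, T(6)=6560, T(7)=19684, T(8)=59048, T(9)=177148, T(10)=531440, T(11)=1594324, T(12)=4782968, T(13)=14348908, T(14)=43046720, T(15)=129140164; answer 129140164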